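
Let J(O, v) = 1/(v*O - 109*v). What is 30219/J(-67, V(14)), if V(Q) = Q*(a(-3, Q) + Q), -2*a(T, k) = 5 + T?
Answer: -967975008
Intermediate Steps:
a(T, k) = -5/2 - T/2 (a(T, k) = -(5 + T)/2 = -5/2 - T/2)
V(Q) = Q*(-1 + Q) (V(Q) = Q*((-5/2 - ½*(-3)) + Q) = Q*((-5/2 + 3/2) + Q) = Q*(-1 + Q))
J(O, v) = 1/(-109*v + O*v) (J(O, v) = 1/(O*v - 109*v) = 1/(-109*v + O*v))
30219/J(-67, V(14)) = 30219/((1/(((14*(-1 + 14)))*(-109 - 67)))) = 30219/((1/((14*13)*(-176)))) = 30219/((-1/176/182)) = 30219/(((1/182)*(-1/176))) = 30219/(-1/32032) = 30219*(-32032) = -967975008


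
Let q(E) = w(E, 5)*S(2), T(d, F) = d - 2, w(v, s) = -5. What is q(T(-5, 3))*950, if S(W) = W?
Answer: -9500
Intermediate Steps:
T(d, F) = -2 + d
q(E) = -10 (q(E) = -5*2 = -10)
q(T(-5, 3))*950 = -10*950 = -9500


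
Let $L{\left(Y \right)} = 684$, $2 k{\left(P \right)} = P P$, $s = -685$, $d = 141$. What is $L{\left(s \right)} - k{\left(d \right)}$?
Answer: $- \frac{18513}{2} \approx -9256.5$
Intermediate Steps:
$k{\left(P \right)} = \frac{P^{2}}{2}$ ($k{\left(P \right)} = \frac{P P}{2} = \frac{P^{2}}{2}$)
$L{\left(s \right)} - k{\left(d \right)} = 684 - \frac{141^{2}}{2} = 684 - \frac{1}{2} \cdot 19881 = 684 - \frac{19881}{2} = - \frac{18513}{2}$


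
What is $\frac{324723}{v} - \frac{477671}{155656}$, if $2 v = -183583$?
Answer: $- \frac{188782441769}{28575795448} \approx -6.6064$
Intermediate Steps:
$v = - \frac{183583}{2}$ ($v = \frac{1}{2} \left(-183583\right) = - \frac{183583}{2} \approx -91792.0$)
$\frac{324723}{v} - \frac{477671}{155656} = \frac{324723}{- \frac{183583}{2}} - \frac{477671}{155656} = 324723 \left(- \frac{2}{183583}\right) - \frac{477671}{155656} = - \frac{649446}{183583} - \frac{477671}{155656} = - \frac{188782441769}{28575795448}$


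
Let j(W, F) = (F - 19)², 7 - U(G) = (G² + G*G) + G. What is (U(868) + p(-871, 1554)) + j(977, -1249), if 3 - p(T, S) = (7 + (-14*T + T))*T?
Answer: 9968548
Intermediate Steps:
U(G) = 7 - G - 2*G² (U(G) = 7 - ((G² + G*G) + G) = 7 - ((G² + G²) + G) = 7 - (2*G² + G) = 7 - (G + 2*G²) = 7 + (-G - 2*G²) = 7 - G - 2*G²)
j(W, F) = (-19 + F)²
p(T, S) = 3 - T*(7 - 13*T) (p(T, S) = 3 - (7 + (-14*T + T))*T = 3 - (7 - 13*T)*T = 3 - T*(7 - 13*T))
(U(868) + p(-871, 1554)) + j(977, -1249) = ((7 - 1*868 - 2*868²) + (3 - 7*(-871) + 13*(-871)²)) + (-19 - 1249)² = ((7 - 868 - 2*753424) + (3 + 6097 + 13*758641)) + (-1268)² = ((7 - 868 - 1506848) + (3 + 6097 + 9862333)) + 1607824 = (-1507709 + 9868433) + 1607824 = 8360724 + 1607824 = 9968548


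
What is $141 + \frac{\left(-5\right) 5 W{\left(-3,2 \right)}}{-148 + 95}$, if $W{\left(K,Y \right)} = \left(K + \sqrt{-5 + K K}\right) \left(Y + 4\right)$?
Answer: $\frac{7323}{53} \approx 138.17$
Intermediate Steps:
$W{\left(K,Y \right)} = \left(4 + Y\right) \left(K + \sqrt{-5 + K^{2}}\right)$ ($W{\left(K,Y \right)} = \left(K + \sqrt{-5 + K^{2}}\right) \left(4 + Y\right) = \left(4 + Y\right) \left(K + \sqrt{-5 + K^{2}}\right)$)
$141 + \frac{\left(-5\right) 5 W{\left(-3,2 \right)}}{-148 + 95} = 141 + \frac{\left(-5\right) 5 \left(4 \left(-3\right) + 4 \sqrt{-5 + \left(-3\right)^{2}} - 6 + 2 \sqrt{-5 + \left(-3\right)^{2}}\right)}{-148 + 95} = 141 + \frac{\left(-25\right) \left(-12 + 4 \sqrt{-5 + 9} - 6 + 2 \sqrt{-5 + 9}\right)}{-53} = 141 - \frac{\left(-25\right) \left(-12 + 4 \sqrt{4} - 6 + 2 \sqrt{4}\right)}{53} = 141 - \frac{\left(-25\right) \left(-12 + 4 \cdot 2 - 6 + 2 \cdot 2\right)}{53} = 141 - \frac{\left(-25\right) \left(-12 + 8 - 6 + 4\right)}{53} = 141 - \frac{\left(-25\right) \left(-6\right)}{53} = 141 - \frac{150}{53} = \frac{7323}{53}$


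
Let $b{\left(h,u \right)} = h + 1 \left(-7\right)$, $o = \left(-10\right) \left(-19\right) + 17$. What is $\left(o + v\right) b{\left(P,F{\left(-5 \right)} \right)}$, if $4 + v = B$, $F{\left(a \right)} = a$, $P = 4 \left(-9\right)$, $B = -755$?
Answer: $23736$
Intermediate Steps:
$P = -36$
$o = 207$ ($o = 190 + 17 = 207$)
$b{\left(h,u \right)} = -7 + h$ ($b{\left(h,u \right)} = h - 7 = -7 + h$)
$v = -759$ ($v = -4 - 755 = -759$)
$\left(o + v\right) b{\left(P,F{\left(-5 \right)} \right)} = \left(207 - 759\right) \left(-7 - 36\right) = \left(-552\right) \left(-43\right) = 23736$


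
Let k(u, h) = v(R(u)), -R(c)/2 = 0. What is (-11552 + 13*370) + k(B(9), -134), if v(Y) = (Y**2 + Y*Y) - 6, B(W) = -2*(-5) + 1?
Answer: -6748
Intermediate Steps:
R(c) = 0 (R(c) = -2*0 = 0)
B(W) = 11 (B(W) = 10 + 1 = 11)
v(Y) = -6 + 2*Y**2 (v(Y) = (Y**2 + Y**2) - 6 = 2*Y**2 - 6 = -6 + 2*Y**2)
k(u, h) = -6 (k(u, h) = -6 + 2*0**2 = -6 + 2*0 = -6 + 0 = -6)
(-11552 + 13*370) + k(B(9), -134) = (-11552 + 13*370) - 6 = (-11552 + 4810) - 6 = -6742 - 6 = -6748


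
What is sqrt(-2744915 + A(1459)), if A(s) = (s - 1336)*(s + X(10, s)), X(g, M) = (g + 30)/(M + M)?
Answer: I*sqrt(5461038111758)/1459 ≈ 1601.7*I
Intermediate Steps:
X(g, M) = (30 + g)/(2*M) (X(g, M) = (30 + g)/((2*M)) = (30 + g)*(1/(2*M)) = (30 + g)/(2*M))
A(s) = (-1336 + s)*(s + 20/s) (A(s) = (s - 1336)*(s + (30 + 10)/(2*s)) = (-1336 + s)*(s + (1/2)*40/s) = (-1336 + s)*(s + 20/s))
sqrt(-2744915 + A(1459)) = sqrt(-2744915 + (20 + 1459**2 - 26720/1459 - 1336*1459)) = sqrt(-2744915 + (20 + 2128681 - 26720*1/1459 - 1949224)) = sqrt(-2744915 + (20 + 2128681 - 26720/1459 - 1949224)) = sqrt(-2744915 + 261830223/1459) = sqrt(-3743000762/1459) = I*sqrt(5461038111758)/1459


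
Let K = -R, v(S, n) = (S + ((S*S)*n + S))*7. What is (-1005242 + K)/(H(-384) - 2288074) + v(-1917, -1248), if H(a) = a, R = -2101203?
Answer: -73468328708562997/2288458 ≈ -3.2104e+10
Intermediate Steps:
v(S, n) = 14*S + 7*n*S² (v(S, n) = (S + (S²*n + S))*7 = (S + (n*S² + S))*7 = (S + (S + n*S²))*7 = (2*S + n*S²)*7 = 14*S + 7*n*S²)
K = 2101203 (K = -1*(-2101203) = 2101203)
(-1005242 + K)/(H(-384) - 2288074) + v(-1917, -1248) = (-1005242 + 2101203)/(-384 - 2288074) + 7*(-1917)*(2 - 1917*(-1248)) = 1095961/(-2288458) + 7*(-1917)*(2 + 2392416) = 1095961*(-1/2288458) + 7*(-1917)*2392418 = -1095961/2288458 - 32103857142 = -73468328708562997/2288458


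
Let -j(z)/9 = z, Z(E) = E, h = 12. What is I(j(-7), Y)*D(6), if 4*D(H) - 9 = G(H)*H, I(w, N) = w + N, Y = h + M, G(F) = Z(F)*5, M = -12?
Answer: 11907/4 ≈ 2976.8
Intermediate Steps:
G(F) = 5*F (G(F) = F*5 = 5*F)
Y = 0 (Y = 12 - 12 = 0)
j(z) = -9*z
I(w, N) = N + w
D(H) = 9/4 + 5*H²/4 (D(H) = 9/4 + ((5*H)*H)/4 = 9/4 + (5*H²)/4 = 9/4 + 5*H²/4)
I(j(-7), Y)*D(6) = (0 - 9*(-7))*(9/4 + (5/4)*6²) = (0 + 63)*(9/4 + (5/4)*36) = 63*(9/4 + 45) = 63*(189/4) = 11907/4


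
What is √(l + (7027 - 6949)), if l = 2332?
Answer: √2410 ≈ 49.092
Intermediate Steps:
√(l + (7027 - 6949)) = √(2332 + (7027 - 6949)) = √(2332 + 78) = √2410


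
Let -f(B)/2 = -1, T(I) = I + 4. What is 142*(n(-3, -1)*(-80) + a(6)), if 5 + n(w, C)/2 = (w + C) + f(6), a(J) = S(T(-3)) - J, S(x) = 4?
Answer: 158756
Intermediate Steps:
T(I) = 4 + I
f(B) = 2 (f(B) = -2*(-1) = 2)
a(J) = 4 - J
n(w, C) = -6 + 2*C + 2*w (n(w, C) = -10 + 2*((w + C) + 2) = -10 + 2*((C + w) + 2) = -10 + 2*(2 + C + w) = -10 + (4 + 2*C + 2*w) = -6 + 2*C + 2*w)
142*(n(-3, -1)*(-80) + a(6)) = 142*((-6 + 2*(-1) + 2*(-3))*(-80) + (4 - 1*6)) = 142*((-6 - 2 - 6)*(-80) + (4 - 6)) = 142*(-14*(-80) - 2) = 142*(1120 - 2) = 142*1118 = 158756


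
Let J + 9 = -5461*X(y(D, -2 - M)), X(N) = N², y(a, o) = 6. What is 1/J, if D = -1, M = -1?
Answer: -1/196605 ≈ -5.0863e-6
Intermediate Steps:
J = -196605 (J = -9 - 5461*6² = -9 - 5461*36 = -9 - 196596 = -196605)
1/J = 1/(-196605) = -1/196605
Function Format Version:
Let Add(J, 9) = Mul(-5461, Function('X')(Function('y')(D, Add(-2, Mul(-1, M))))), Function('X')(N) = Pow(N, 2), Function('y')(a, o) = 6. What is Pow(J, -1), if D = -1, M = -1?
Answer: Rational(-1, 196605) ≈ -5.0863e-6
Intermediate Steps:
J = -196605 (J = Add(-9, Mul(-5461, Pow(6, 2))) = Add(-9, Mul(-5461, 36)) = Add(-9, -196596) = -196605)
Pow(J, -1) = Pow(-196605, -1) = Rational(-1, 196605)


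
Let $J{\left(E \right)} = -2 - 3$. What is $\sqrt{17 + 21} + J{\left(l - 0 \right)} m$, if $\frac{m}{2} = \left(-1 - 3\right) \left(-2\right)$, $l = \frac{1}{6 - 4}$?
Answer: $-80 + \sqrt{38} \approx -73.836$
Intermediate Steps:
$l = \frac{1}{2} \approx 0.5$
$J{\left(E \right)} = -5$
$m = 16$ ($m = 2 \left(-1 - 3\right) \left(-2\right) = 2 \left(\left(-4\right) \left(-2\right)\right) = 2 \cdot 8 = 16$)
$\sqrt{17 + 21} + J{\left(l - 0 \right)} m = \sqrt{17 + 21} - 80 = \sqrt{38} - 80 = -80 + \sqrt{38}$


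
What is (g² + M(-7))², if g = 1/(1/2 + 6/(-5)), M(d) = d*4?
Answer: 1617984/2401 ≈ 673.88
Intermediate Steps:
M(d) = 4*d
g = -10/7 (g = 1/(1*(½) + 6*(-⅕)) = 1/(½ - 6/5) = 1/(-7/10) = -10/7 ≈ -1.4286)
(g² + M(-7))² = ((-10/7)² + 4*(-7))² = (100/49 - 28)² = (-1272/49)² = 1617984/2401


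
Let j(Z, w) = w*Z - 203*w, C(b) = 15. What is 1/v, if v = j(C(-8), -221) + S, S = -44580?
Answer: -1/3032 ≈ -0.00032982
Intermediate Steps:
j(Z, w) = -203*w + Z*w (j(Z, w) = Z*w - 203*w = -203*w + Z*w)
v = -3032 (v = -221*(-203 + 15) - 44580 = -221*(-188) - 44580 = 41548 - 44580 = -3032)
1/v = 1/(-3032) = -1/3032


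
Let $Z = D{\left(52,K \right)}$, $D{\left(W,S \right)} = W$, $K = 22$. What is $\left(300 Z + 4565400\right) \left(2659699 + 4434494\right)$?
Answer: $32498498133000$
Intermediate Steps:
$Z = 52$
$\left(300 Z + 4565400\right) \left(2659699 + 4434494\right) = \left(300 \cdot 52 + 4565400\right) \left(2659699 + 4434494\right) = \left(15600 + 4565400\right) 7094193 = 4581000 \cdot 7094193 = 32498498133000$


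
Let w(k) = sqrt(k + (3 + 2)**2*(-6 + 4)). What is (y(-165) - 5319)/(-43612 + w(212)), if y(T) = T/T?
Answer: 115964308/951003191 + 23931*sqrt(2)/951003191 ≈ 0.12197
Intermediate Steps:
w(k) = sqrt(-50 + k) (w(k) = sqrt(k + 5**2*(-2)) = sqrt(k + 25*(-2)) = sqrt(k - 50) = sqrt(-50 + k))
y(T) = 1
(y(-165) - 5319)/(-43612 + w(212)) = (1 - 5319)/(-43612 + sqrt(-50 + 212)) = -5318/(-43612 + sqrt(162)) = -5318/(-43612 + 9*sqrt(2))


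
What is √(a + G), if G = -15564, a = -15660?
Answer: 2*I*√7806 ≈ 176.7*I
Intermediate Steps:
√(a + G) = √(-15660 - 15564) = √(-31224) = 2*I*√7806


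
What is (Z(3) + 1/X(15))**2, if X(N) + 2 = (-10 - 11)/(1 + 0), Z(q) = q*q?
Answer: 42436/529 ≈ 80.219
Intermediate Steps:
Z(q) = q**2
X(N) = -23 (X(N) = -2 + (-10 - 11)/(1 + 0) = -2 - 21/1 = -2 - 21*1 = -2 - 21 = -23)
(Z(3) + 1/X(15))**2 = (3**2 + 1/(-23))**2 = (9 - 1/23)**2 = (206/23)**2 = 42436/529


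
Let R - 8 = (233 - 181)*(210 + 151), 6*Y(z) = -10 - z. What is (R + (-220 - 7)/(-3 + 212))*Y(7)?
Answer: -66721481/1254 ≈ -53207.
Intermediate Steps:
Y(z) = -5/3 - z/6 (Y(z) = (-10 - z)/6 = -5/3 - z/6)
R = 18780 (R = 8 + (233 - 181)*(210 + 151) = 8 + 52*361 = 8 + 18772 = 18780)
(R + (-220 - 7)/(-3 + 212))*Y(7) = (18780 + (-220 - 7)/(-3 + 212))*(-5/3 - ⅙*7) = (18780 - 227/209)*(-5/3 - 7/6) = (18780 - 227*1/209)*(-17/6) = (18780 - 227/209)*(-17/6) = (3924793/209)*(-17/6) = -66721481/1254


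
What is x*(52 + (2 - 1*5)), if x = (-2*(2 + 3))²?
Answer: 4900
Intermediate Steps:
x = 100 (x = (-2*5)² = (-10)² = 100)
x*(52 + (2 - 1*5)) = 100*(52 + (2 - 1*5)) = 100*(52 + (2 - 5)) = 100*(52 - 3) = 100*49 = 4900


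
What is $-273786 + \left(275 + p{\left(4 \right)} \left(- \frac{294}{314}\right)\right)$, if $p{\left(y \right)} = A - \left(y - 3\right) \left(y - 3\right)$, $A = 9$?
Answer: $- \frac{42942403}{157} \approx -2.7352 \cdot 10^{5}$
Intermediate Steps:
$p{\left(y \right)} = 9 - \left(-3 + y\right)^{2}$ ($p{\left(y \right)} = 9 - \left(y - 3\right) \left(y - 3\right) = 9 - \left(-3 + y\right) \left(-3 + y\right) = 9 - \left(-3 + y\right)^{2}$)
$-273786 + \left(275 + p{\left(4 \right)} \left(- \frac{294}{314}\right)\right) = -273786 + \left(275 + 4 \left(6 - 4\right) \left(- \frac{294}{314}\right)\right) = -273786 + \left(275 + 4 \left(6 - 4\right) \left(\left(-294\right) \frac{1}{314}\right)\right) = -273786 + \left(275 + 4 \cdot 2 \left(- \frac{147}{157}\right)\right) = -273786 + \left(275 + 8 \left(- \frac{147}{157}\right)\right) = -273786 + \left(275 - \frac{1176}{157}\right) = -273786 + \frac{41999}{157} = - \frac{42942403}{157}$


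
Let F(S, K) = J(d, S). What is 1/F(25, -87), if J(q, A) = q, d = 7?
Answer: ⅐ ≈ 0.14286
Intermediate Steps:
F(S, K) = 7
1/F(25, -87) = 1/7 = ⅐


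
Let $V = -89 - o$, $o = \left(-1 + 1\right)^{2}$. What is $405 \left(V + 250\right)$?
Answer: $65205$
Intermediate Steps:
$o = 0$ ($o = 0^{2} = 0$)
$V = -89$ ($V = -89 - 0 = -89 + 0 = -89$)
$405 \left(V + 250\right) = 405 \left(-89 + 250\right) = 405 \cdot 161 = 65205$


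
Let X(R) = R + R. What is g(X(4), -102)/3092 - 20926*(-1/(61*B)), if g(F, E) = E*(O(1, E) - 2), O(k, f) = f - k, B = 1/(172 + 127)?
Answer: 9673453859/94306 ≈ 1.0258e+5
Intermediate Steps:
B = 1/299 ≈ 0.0033445
X(R) = 2*R
g(F, E) = E*(-3 + E) (g(F, E) = E*((E - 1*1) - 2) = E*((E - 1) - 2) = E*((-1 + E) - 2) = E*(-3 + E))
g(X(4), -102)/3092 - 20926*(-1/(61*B)) = -102*(-3 - 102)/3092 - 20926/((-61*1/299)) = -102*(-105)*(1/3092) - 20926/(-61/299) = 10710*(1/3092) - 20926*(-299/61) = 5355/1546 + 6256874/61 = 9673453859/94306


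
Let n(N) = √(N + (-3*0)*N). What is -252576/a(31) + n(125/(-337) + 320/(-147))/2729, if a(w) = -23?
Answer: 252576/23 + I*√127603365/19313133 ≈ 10982.0 + 0.0005849*I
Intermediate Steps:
n(N) = √N (n(N) = √(N + 0*N) = √(N + 0) = √N)
-252576/a(31) + n(125/(-337) + 320/(-147))/2729 = -252576/(-23) + √(125/(-337) + 320/(-147))/2729 = -252576*(-1/23) + √(125*(-1/337) + 320*(-1/147))*(1/2729) = 252576/23 + √(-125/337 - 320/147)*(1/2729) = 252576/23 + √(-126215/49539)*(1/2729) = 252576/23 + (I*√127603365/7077)*(1/2729) = 252576/23 + I*√127603365/19313133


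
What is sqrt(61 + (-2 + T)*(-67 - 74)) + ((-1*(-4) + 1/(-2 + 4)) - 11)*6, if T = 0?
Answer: -39 + 7*sqrt(7) ≈ -20.480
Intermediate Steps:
sqrt(61 + (-2 + T)*(-67 - 74)) + ((-1*(-4) + 1/(-2 + 4)) - 11)*6 = sqrt(61 + (-2 + 0)*(-67 - 74)) + ((-1*(-4) + 1/(-2 + 4)) - 11)*6 = sqrt(61 - 2*(-141)) + ((4 + 1/2) - 11)*6 = sqrt(61 + 282) + ((4 + 1/2) - 11)*6 = sqrt(343) + (9/2 - 11)*6 = 7*sqrt(7) - 13/2*6 = 7*sqrt(7) - 39 = -39 + 7*sqrt(7)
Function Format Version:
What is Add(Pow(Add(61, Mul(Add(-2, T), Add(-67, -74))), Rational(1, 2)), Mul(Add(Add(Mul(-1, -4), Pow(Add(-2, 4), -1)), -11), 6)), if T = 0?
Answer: Add(-39, Mul(7, Pow(7, Rational(1, 2)))) ≈ -20.480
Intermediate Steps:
Add(Pow(Add(61, Mul(Add(-2, T), Add(-67, -74))), Rational(1, 2)), Mul(Add(Add(Mul(-1, -4), Pow(Add(-2, 4), -1)), -11), 6)) = Add(Pow(Add(61, Mul(Add(-2, 0), Add(-67, -74))), Rational(1, 2)), Mul(Add(Add(Mul(-1, -4), Pow(Add(-2, 4), -1)), -11), 6)) = Add(Pow(Add(61, Mul(-2, -141)), Rational(1, 2)), Mul(Add(Add(4, Pow(2, -1)), -11), 6)) = Add(Pow(Add(61, 282), Rational(1, 2)), Mul(Add(Add(4, Rational(1, 2)), -11), 6)) = Add(Pow(343, Rational(1, 2)), Mul(Add(Rational(9, 2), -11), 6)) = Add(Mul(7, Pow(7, Rational(1, 2))), Mul(Rational(-13, 2), 6)) = Add(Mul(7, Pow(7, Rational(1, 2))), -39) = Add(-39, Mul(7, Pow(7, Rational(1, 2))))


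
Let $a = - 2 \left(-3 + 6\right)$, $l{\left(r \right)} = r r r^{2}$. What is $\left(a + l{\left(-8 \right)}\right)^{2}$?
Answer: $16728100$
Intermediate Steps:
$l{\left(r \right)} = r^{4}$ ($l{\left(r \right)} = r^{2} r^{2} = r^{4}$)
$a = -6$ ($a = \left(-2\right) 3 = -6$)
$\left(a + l{\left(-8 \right)}\right)^{2} = \left(-6 + \left(-8\right)^{4}\right)^{2} = \left(-6 + 4096\right)^{2} = 4090^{2} = 16728100$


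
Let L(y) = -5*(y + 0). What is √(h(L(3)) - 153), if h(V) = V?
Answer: 2*I*√42 ≈ 12.961*I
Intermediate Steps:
L(y) = -5*y
√(h(L(3)) - 153) = √(-5*3 - 153) = √(-15 - 153) = √(-168) = 2*I*√42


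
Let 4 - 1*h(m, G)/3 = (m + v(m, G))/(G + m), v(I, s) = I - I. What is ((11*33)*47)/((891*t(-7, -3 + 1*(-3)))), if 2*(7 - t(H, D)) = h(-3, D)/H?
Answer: 7238/2943 ≈ 2.4594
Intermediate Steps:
v(I, s) = 0
h(m, G) = 12 - 3*m/(G + m) (h(m, G) = 12 - 3*(m + 0)/(G + m) = 12 - 3*m/(G + m))
t(H, D) = 7 - 3*(-9 + 4*D)/(2*H*(-3 + D)) (t(H, D) = 7 - 3*(3*(-3) + 4*D)/(D - 3)/(2*H) = 7 - 3*(-9 + 4*D)/(-3 + D)/(2*H) = 7 - 3*(-9 + 4*D)/(2*H*(-3 + D)))
((11*33)*47)/((891*t(-7, -3 + 1*(-3)))) = ((11*33)*47)/((891*((½)*(27 - 12*(-3 + 1*(-3)) + 14*(-7)*(-3 + (-3 + 1*(-3))))/(-7*(-3 + (-3 + 1*(-3))))))) = (363*47)/((891*((½)*(-⅐)*(27 - 12*(-3 - 3) + 14*(-7)*(-3 + (-3 - 3)))/(-3 + (-3 - 3))))) = 17061/((891*((½)*(-⅐)*(27 - 12*(-6) + 14*(-7)*(-3 - 6))/(-3 - 6)))) = 17061/((891*((½)*(-⅐)*(27 + 72 + 14*(-7)*(-9))/(-9)))) = 17061/((891*((½)*(-⅐)*(-⅑)*(27 + 72 + 882)))) = 17061/((891*((½)*(-⅐)*(-⅑)*981))) = 17061/((891*(109/14))) = 17061/(97119/14) = 17061*(14/97119) = 7238/2943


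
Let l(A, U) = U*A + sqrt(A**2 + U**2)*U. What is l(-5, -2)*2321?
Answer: 23210 - 4642*sqrt(29) ≈ -1787.9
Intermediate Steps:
l(A, U) = A*U + U*sqrt(A**2 + U**2)
l(-5, -2)*2321 = -2*(-5 + sqrt((-5)**2 + (-2)**2))*2321 = -2*(-5 + sqrt(25 + 4))*2321 = -2*(-5 + sqrt(29))*2321 = (10 - 2*sqrt(29))*2321 = 23210 - 4642*sqrt(29)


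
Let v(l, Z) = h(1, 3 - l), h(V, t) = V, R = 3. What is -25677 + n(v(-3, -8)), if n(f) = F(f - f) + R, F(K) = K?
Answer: -25674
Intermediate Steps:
v(l, Z) = 1
n(f) = 3 (n(f) = (f - f) + 3 = 0 + 3 = 3)
-25677 + n(v(-3, -8)) = -25677 + 3 = -25674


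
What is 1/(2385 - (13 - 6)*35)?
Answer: 1/2140 ≈ 0.00046729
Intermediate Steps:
1/(2385 - (13 - 6)*35) = 1/(2385 - 7*35) = 1/(2385 - 1*245) = 1/(2385 - 245) = 1/2140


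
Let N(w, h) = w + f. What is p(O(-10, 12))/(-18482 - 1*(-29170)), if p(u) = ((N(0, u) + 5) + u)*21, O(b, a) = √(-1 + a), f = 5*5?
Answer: 315/5344 + 21*√11/10688 ≈ 0.065461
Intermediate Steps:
f = 25
N(w, h) = 25 + w (N(w, h) = w + 25 = 25 + w)
p(u) = 630 + 21*u (p(u) = (((25 + 0) + 5) + u)*21 = ((25 + 5) + u)*21 = (30 + u)*21 = 630 + 21*u)
p(O(-10, 12))/(-18482 - 1*(-29170)) = (630 + 21*√(-1 + 12))/(-18482 - 1*(-29170)) = (630 + 21*√11)/(-18482 + 29170) = (630 + 21*√11)/10688 = (630 + 21*√11)*(1/10688) = 315/5344 + 21*√11/10688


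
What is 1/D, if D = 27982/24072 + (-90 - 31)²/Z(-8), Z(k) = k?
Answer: -1416/2589811 ≈ -0.00054676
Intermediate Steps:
D = -2589811/1416 (D = 27982/24072 + (-90 - 31)²/(-8) = 27982*(1/24072) + (-121)²*(-⅛) = 823/708 + 14641*(-⅛) = 823/708 - 14641/8 = -2589811/1416 ≈ -1829.0)
1/D = 1/(-2589811/1416) = -1416/2589811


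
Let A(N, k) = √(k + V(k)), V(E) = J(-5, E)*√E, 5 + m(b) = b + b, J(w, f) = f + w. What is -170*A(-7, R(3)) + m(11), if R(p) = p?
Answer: 17 - 170*√(3 - 2*√3) ≈ 17.0 - 115.81*I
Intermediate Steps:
m(b) = -5 + 2*b (m(b) = -5 + (b + b) = -5 + 2*b)
V(E) = √E*(-5 + E) (V(E) = (E - 5)*√E = (-5 + E)*√E = √E*(-5 + E))
A(N, k) = √(k + √k*(-5 + k))
-170*A(-7, R(3)) + m(11) = -170*√(3 + √3*(-5 + 3)) + (-5 + 2*11) = -170*√(3 + √3*(-2)) + (-5 + 22) = -170*√(3 - 2*√3) + 17 = 17 - 170*√(3 - 2*√3)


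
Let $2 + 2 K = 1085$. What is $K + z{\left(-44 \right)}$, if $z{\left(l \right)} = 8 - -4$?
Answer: $\frac{1107}{2} \approx 553.5$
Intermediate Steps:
$K = \frac{1083}{2}$ ($K = -1 + \frac{1}{2} \cdot 1085 = -1 + \frac{1085}{2} = \frac{1083}{2} \approx 541.5$)
$z{\left(l \right)} = 12$ ($z{\left(l \right)} = 8 + 4 = 12$)
$K + z{\left(-44 \right)} = \frac{1083}{2} + 12 = \frac{1107}{2}$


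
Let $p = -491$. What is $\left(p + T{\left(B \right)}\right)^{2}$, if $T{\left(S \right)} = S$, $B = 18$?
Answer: $223729$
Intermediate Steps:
$\left(p + T{\left(B \right)}\right)^{2} = \left(-491 + 18\right)^{2} = \left(-473\right)^{2} = 223729$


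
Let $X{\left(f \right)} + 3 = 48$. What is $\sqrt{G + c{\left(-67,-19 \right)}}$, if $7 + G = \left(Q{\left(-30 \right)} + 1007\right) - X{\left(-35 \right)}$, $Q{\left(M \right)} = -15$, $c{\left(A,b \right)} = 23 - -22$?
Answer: $\sqrt{985} \approx 31.385$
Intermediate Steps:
$c{\left(A,b \right)} = 45$ ($c{\left(A,b \right)} = 23 + 22 = 45$)
$X{\left(f \right)} = 45$ ($X{\left(f \right)} = -3 + 48 = 45$)
$G = 940$ ($G = -7 + \left(\left(-15 + 1007\right) - 45\right) = -7 + \left(992 - 45\right) = -7 + 947 = 940$)
$\sqrt{G + c{\left(-67,-19 \right)}} = \sqrt{940 + 45} = \sqrt{985}$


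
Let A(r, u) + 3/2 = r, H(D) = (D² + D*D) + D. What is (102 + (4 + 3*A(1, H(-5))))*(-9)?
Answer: -1881/2 ≈ -940.50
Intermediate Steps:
H(D) = D + 2*D² (H(D) = (D² + D²) + D = 2*D² + D = D + 2*D²)
A(r, u) = -3/2 + r
(102 + (4 + 3*A(1, H(-5))))*(-9) = (102 + (4 + 3*(-3/2 + 1)))*(-9) = (102 + (4 + 3*(-½)))*(-9) = (102 + (4 - 3/2))*(-9) = (102 + 5/2)*(-9) = (209/2)*(-9) = -1881/2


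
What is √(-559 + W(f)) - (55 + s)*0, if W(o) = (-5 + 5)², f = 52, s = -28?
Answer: I*√559 ≈ 23.643*I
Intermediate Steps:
W(o) = 0 (W(o) = 0² = 0)
√(-559 + W(f)) - (55 + s)*0 = √(-559 + 0) - (55 - 28)*0 = √(-559) - 27*0 = I*√559 - 1*0 = I*√559 + 0 = I*√559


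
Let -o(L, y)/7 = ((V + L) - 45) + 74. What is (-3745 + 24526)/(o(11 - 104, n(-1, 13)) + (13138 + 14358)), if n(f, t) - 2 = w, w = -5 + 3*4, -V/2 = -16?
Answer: 2309/3080 ≈ 0.74968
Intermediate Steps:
V = 32 (V = -2*(-16) = 32)
w = 7 (w = -5 + 12 = 7)
n(f, t) = 9 (n(f, t) = 2 + 7 = 9)
o(L, y) = -427 - 7*L (o(L, y) = -7*(((32 + L) - 45) + 74) = -7*((-13 + L) + 74) = -7*(61 + L) = -427 - 7*L)
(-3745 + 24526)/(o(11 - 104, n(-1, 13)) + (13138 + 14358)) = (-3745 + 24526)/((-427 - 7*(11 - 104)) + (13138 + 14358)) = 20781/((-427 - 7*(-93)) + 27496) = 20781/((-427 + 651) + 27496) = 20781/(224 + 27496) = 20781/27720 = 20781*(1/27720) = 2309/3080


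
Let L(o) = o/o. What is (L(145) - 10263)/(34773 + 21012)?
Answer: -10262/55785 ≈ -0.18396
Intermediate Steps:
L(o) = 1
(L(145) - 10263)/(34773 + 21012) = (1 - 10263)/(34773 + 21012) = -10262/55785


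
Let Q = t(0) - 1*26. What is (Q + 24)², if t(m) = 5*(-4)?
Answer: 484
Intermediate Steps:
t(m) = -20
Q = -46 (Q = -20 - 1*26 = -20 - 26 = -46)
(Q + 24)² = (-46 + 24)² = (-22)² = 484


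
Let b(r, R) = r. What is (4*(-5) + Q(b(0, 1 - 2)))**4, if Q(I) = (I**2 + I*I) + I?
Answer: 160000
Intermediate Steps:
Q(I) = I + 2*I**2 (Q(I) = (I**2 + I**2) + I = 2*I**2 + I = I + 2*I**2)
(4*(-5) + Q(b(0, 1 - 2)))**4 = (4*(-5) + 0*(1 + 2*0))**4 = (-20 + 0*(1 + 0))**4 = (-20 + 0*1)**4 = (-20 + 0)**4 = (-20)**4 = 160000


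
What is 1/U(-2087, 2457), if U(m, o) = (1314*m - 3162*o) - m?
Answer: -1/10509265 ≈ -9.5154e-8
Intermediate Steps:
U(m, o) = -3162*o + 1313*m (U(m, o) = (-3162*o + 1314*m) - m = -3162*o + 1313*m)
1/U(-2087, 2457) = 1/(-3162*2457 + 1313*(-2087)) = 1/(-7769034 - 2740231) = 1/(-10509265) = -1/10509265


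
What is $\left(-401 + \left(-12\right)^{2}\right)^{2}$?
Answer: $66049$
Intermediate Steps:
$\left(-401 + \left(-12\right)^{2}\right)^{2} = \left(-401 + 144\right)^{2} = \left(-257\right)^{2} = 66049$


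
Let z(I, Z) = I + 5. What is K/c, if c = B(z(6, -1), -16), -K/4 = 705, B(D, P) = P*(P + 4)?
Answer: -235/16 ≈ -14.688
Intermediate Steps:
z(I, Z) = 5 + I
B(D, P) = P*(4 + P)
K = -2820 (K = -4*705 = -2820)
c = 192 (c = -16*(4 - 16) = -16*(-12) = 192)
K/c = -2820/192 = -2820*1/192 = -235/16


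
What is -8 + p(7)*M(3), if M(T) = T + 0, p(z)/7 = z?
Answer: 139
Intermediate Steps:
p(z) = 7*z
M(T) = T
-8 + p(7)*M(3) = -8 + (7*7)*3 = -8 + 49*3 = -8 + 147 = 139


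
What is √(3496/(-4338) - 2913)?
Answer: I*√1523130845/723 ≈ 53.98*I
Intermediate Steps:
√(3496/(-4338) - 2913) = √(3496*(-1/4338) - 2913) = √(-1748/2169 - 2913) = √(-6320045/2169) = I*√1523130845/723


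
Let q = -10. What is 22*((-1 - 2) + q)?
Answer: -286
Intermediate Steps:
22*((-1 - 2) + q) = 22*((-1 - 2) - 10) = 22*(-3 - 10) = 22*(-13) = -286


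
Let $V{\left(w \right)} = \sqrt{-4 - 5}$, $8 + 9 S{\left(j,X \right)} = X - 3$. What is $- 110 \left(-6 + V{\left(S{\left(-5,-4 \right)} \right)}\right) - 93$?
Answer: $567 - 330 i \approx 567.0 - 330.0 i$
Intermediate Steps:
$S{\left(j,X \right)} = - \frac{11}{9} + \frac{X}{9}$ ($S{\left(j,X \right)} = - \frac{8}{9} + \frac{X - 3}{9} = - \frac{8}{9} + \frac{-3 + X}{9} = - \frac{8}{9} + \left(- \frac{1}{3} + \frac{X}{9}\right) = - \frac{11}{9} + \frac{X}{9}$)
$V{\left(w \right)} = 3 i$ ($V{\left(w \right)} = \sqrt{-9} = 3 i$)
$- 110 \left(-6 + V{\left(S{\left(-5,-4 \right)} \right)}\right) - 93 = - 110 \left(-6 + 3 i\right) - 93 = \left(660 - 330 i\right) - 93 = 567 - 330 i$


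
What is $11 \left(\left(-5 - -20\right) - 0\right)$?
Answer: $165$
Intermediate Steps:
$11 \left(\left(-5 - -20\right) - 0\right) = 11 \left(\left(-5 + 20\right) + 0\right) = 11 \left(15 + 0\right) = 11 \cdot 15 = 165$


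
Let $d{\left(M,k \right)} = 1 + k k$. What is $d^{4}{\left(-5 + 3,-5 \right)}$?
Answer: $456976$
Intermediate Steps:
$d{\left(M,k \right)} = 1 + k^{2}$
$d^{4}{\left(-5 + 3,-5 \right)} = \left(1 + \left(-5\right)^{2}\right)^{4} = \left(1 + 25\right)^{4} = 26^{4} = 456976$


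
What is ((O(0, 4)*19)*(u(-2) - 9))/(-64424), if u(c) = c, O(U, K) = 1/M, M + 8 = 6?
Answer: -209/128848 ≈ -0.0016221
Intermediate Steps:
M = -2 (M = -8 + 6 = -2)
O(U, K) = -1/2 (O(U, K) = 1/(-2) = -1/2)
((O(0, 4)*19)*(u(-2) - 9))/(-64424) = ((-1/2*19)*(-2 - 9))/(-64424) = -19/2*(-11)*(-1/64424) = (209/2)*(-1/64424) = -209/128848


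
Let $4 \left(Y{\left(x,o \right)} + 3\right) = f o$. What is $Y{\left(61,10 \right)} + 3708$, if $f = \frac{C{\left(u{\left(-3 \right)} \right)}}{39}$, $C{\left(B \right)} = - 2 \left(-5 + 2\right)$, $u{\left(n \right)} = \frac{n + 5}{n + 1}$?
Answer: $\frac{48170}{13} \approx 3705.4$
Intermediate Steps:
$u{\left(n \right)} = \frac{5 + n}{1 + n}$
$C{\left(B \right)} = 6$ ($C{\left(B \right)} = \left(-2\right) \left(-3\right) = 6$)
$f = \frac{2}{13}$ ($f = \frac{6}{39} = 6 \cdot \frac{1}{39} = \frac{2}{13} \approx 0.15385$)
$Y{\left(x,o \right)} = -3 + \frac{o}{26}$ ($Y{\left(x,o \right)} = -3 + \frac{\frac{2}{13} o}{4} = -3 + \frac{o}{26}$)
$Y{\left(61,10 \right)} + 3708 = \left(-3 + \frac{1}{26} \cdot 10\right) + 3708 = \left(-3 + \frac{5}{13}\right) + 3708 = - \frac{34}{13} + 3708 = \frac{48170}{13}$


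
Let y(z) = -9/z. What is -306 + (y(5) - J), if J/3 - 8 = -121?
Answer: 156/5 ≈ 31.200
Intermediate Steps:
J = -339 (J = 24 + 3*(-121) = 24 - 363 = -339)
-306 + (y(5) - J) = -306 + (-9/5 - 1*(-339)) = -306 + (-9*1/5 + 339) = -306 + (-9/5 + 339) = -306 + 1686/5 = 156/5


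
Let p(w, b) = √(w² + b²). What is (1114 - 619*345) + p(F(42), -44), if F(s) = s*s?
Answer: -212441 + 4*√194602 ≈ -2.1068e+5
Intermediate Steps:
F(s) = s²
p(w, b) = √(b² + w²)
(1114 - 619*345) + p(F(42), -44) = (1114 - 619*345) + √((-44)² + (42²)²) = (1114 - 213555) + √(1936 + 1764²) = -212441 + √(1936 + 3111696) = -212441 + √3113632 = -212441 + 4*√194602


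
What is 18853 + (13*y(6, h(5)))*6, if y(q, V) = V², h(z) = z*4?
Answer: 50053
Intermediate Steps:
h(z) = 4*z
18853 + (13*y(6, h(5)))*6 = 18853 + (13*(4*5)²)*6 = 18853 + (13*20²)*6 = 18853 + (13*400)*6 = 18853 + 5200*6 = 18853 + 31200 = 50053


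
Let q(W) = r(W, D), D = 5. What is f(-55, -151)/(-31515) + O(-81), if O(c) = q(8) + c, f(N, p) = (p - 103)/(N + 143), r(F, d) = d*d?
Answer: -77652833/1386660 ≈ -56.000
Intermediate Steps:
r(F, d) = d²
q(W) = 25 (q(W) = 5² = 25)
f(N, p) = (-103 + p)/(143 + N)
O(c) = 25 + c
f(-55, -151)/(-31515) + O(-81) = ((-103 - 151)/(143 - 55))/(-31515) + (25 - 81) = (-254/88)*(-1/31515) - 56 = ((1/88)*(-254))*(-1/31515) - 56 = -127/44*(-1/31515) - 56 = 127/1386660 - 56 = -77652833/1386660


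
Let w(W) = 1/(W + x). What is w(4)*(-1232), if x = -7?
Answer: 1232/3 ≈ 410.67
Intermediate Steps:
w(W) = 1/(-7 + W) (w(W) = 1/(W - 7) = 1/(-7 + W))
w(4)*(-1232) = -1232/(-7 + 4) = -1232/(-3) = -⅓*(-1232) = 1232/3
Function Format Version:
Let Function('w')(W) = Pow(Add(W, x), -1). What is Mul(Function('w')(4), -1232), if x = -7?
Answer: Rational(1232, 3) ≈ 410.67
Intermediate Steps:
Function('w')(W) = Pow(Add(-7, W), -1) (Function('w')(W) = Pow(Add(W, -7), -1) = Pow(Add(-7, W), -1))
Mul(Function('w')(4), -1232) = Mul(Pow(Add(-7, 4), -1), -1232) = Mul(Pow(-3, -1), -1232) = Mul(Rational(-1, 3), -1232) = Rational(1232, 3)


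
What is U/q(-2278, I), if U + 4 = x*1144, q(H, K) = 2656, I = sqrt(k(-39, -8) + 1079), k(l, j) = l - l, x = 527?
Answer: 150721/664 ≈ 226.99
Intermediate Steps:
k(l, j) = 0
I = sqrt(1079) (I = sqrt(0 + 1079) = sqrt(1079) ≈ 32.848)
U = 602884 (U = -4 + 527*1144 = -4 + 602888 = 602884)
U/q(-2278, I) = 602884/2656 = 602884*(1/2656) = 150721/664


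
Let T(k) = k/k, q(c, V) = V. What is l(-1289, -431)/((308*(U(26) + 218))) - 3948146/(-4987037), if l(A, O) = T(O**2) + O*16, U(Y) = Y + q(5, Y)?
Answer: 763486237/1077199992 ≈ 0.70877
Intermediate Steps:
T(k) = 1
U(Y) = 2*Y (U(Y) = Y + Y = 2*Y)
l(A, O) = 1 + 16*O (l(A, O) = 1 + O*16 = 1 + 16*O)
l(-1289, -431)/((308*(U(26) + 218))) - 3948146/(-4987037) = (1 + 16*(-431))/((308*(2*26 + 218))) - 3948146/(-4987037) = (1 - 6896)/((308*(52 + 218))) - 3948146*(-1/4987037) = -6895/(308*270) + 3948146/4987037 = -6895/83160 + 3948146/4987037 = -6895*1/83160 + 3948146/4987037 = -197/2376 + 3948146/4987037 = 763486237/1077199992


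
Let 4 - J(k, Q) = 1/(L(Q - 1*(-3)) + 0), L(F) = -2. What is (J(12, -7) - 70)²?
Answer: 17161/4 ≈ 4290.3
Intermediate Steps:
J(k, Q) = 9/2 (J(k, Q) = 4 - 1/(-2 + 0) = 4 - 1/(-2) = 4 - 1*(-½) = 4 + ½ = 9/2)
(J(12, -7) - 70)² = (9/2 - 70)² = (-131/2)² = 17161/4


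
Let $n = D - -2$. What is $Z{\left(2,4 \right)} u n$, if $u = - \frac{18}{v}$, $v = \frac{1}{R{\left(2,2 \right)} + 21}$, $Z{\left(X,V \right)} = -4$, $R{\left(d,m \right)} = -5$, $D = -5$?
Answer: $-3456$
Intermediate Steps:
$v = \frac{1}{16}$ ($v = \frac{1}{-5 + 21} = \frac{1}{16} \approx 0.0625$)
$n = -3$ ($n = -5 - -2 = -5 + 2 = -3$)
$u = -288$ ($u = - 18 \frac{1}{\frac{1}{16}} = \left(-18\right) 16 = -288$)
$Z{\left(2,4 \right)} u n = \left(-4\right) \left(-288\right) \left(-3\right) = 1152 \left(-3\right) = -3456$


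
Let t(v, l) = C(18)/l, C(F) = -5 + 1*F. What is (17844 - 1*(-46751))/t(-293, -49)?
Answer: -3165155/13 ≈ -2.4347e+5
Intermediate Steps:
C(F) = -5 + F
t(v, l) = 13/l (t(v, l) = (-5 + 18)/l = 13/l)
(17844 - 1*(-46751))/t(-293, -49) = (17844 - 1*(-46751))/((13/(-49))) = (17844 + 46751)/((13*(-1/49))) = 64595/(-13/49) = 64595*(-49/13) = -3165155/13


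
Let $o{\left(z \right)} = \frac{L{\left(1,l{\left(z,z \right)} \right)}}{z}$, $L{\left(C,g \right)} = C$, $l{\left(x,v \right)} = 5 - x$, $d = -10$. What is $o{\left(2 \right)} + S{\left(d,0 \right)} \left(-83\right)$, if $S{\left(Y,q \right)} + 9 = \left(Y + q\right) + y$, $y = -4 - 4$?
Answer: $\frac{4483}{2} \approx 2241.5$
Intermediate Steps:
$y = -8$ ($y = -4 - 4 = -8$)
$o{\left(z \right)} = \frac{1}{z}$ ($o{\left(z \right)} = 1 \frac{1}{z} = \frac{1}{z}$)
$S{\left(Y,q \right)} = -17 + Y + q$ ($S{\left(Y,q \right)} = -9 - \left(8 - Y - q\right) = -9 + \left(-8 + Y + q\right) = -17 + Y + q$)
$o{\left(2 \right)} + S{\left(d,0 \right)} \left(-83\right) = \frac{1}{2} + \left(-17 - 10 + 0\right) \left(-83\right) = \frac{1}{2} - -2241 = \frac{1}{2} + 2241 = \frac{4483}{2}$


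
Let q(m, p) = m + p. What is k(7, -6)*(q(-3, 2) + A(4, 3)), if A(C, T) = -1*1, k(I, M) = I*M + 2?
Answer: 80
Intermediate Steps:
k(I, M) = 2 + I*M
A(C, T) = -1
k(7, -6)*(q(-3, 2) + A(4, 3)) = (2 + 7*(-6))*((-3 + 2) - 1) = (2 - 42)*(-1 - 1) = -40*(-2) = 80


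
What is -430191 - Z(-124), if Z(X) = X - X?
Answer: -430191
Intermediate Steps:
Z(X) = 0
-430191 - Z(-124) = -430191 - 1*0 = -430191 + 0 = -430191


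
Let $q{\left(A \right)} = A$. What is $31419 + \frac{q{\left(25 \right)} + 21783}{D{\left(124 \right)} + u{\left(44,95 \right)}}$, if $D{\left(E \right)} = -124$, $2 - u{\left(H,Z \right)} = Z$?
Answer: $\frac{6796115}{217} \approx 31319.0$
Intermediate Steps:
$u{\left(H,Z \right)} = 2 - Z$
$31419 + \frac{q{\left(25 \right)} + 21783}{D{\left(124 \right)} + u{\left(44,95 \right)}} = 31419 + \frac{25 + 21783}{-124 + \left(2 - 95\right)} = 31419 + \frac{21808}{-124 + \left(2 - 95\right)} = 31419 + \frac{21808}{-124 - 93} = 31419 + \frac{21808}{-217} = 31419 + 21808 \left(- \frac{1}{217}\right) = 31419 - \frac{21808}{217} = \frac{6796115}{217}$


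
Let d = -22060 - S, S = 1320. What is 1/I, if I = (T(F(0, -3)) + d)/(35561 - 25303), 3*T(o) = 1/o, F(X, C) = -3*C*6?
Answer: -1661796/3787559 ≈ -0.43875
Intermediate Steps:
F(X, C) = -18*C
T(o) = 1/(3*o)
d = -23380 (d = -22060 - 1*1320 = -22060 - 1320 = -23380)
I = -3787559/1661796 (I = (1/(3*((-18*(-3)))) - 23380)/(35561 - 25303) = ((⅓)/54 - 23380)/10258 = ((⅓)*(1/54) - 23380)*(1/10258) = (1/162 - 23380)*(1/10258) = -3787559/162*1/10258 = -3787559/1661796 ≈ -2.2792)
1/I = 1/(-3787559/1661796) = -1661796/3787559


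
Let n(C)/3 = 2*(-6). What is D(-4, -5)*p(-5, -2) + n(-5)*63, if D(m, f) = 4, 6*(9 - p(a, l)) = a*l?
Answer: -6716/3 ≈ -2238.7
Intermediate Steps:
p(a, l) = 9 - a*l/6
n(C) = -36 (n(C) = 3*(2*(-6)) = 3*(-12) = -36)
D(-4, -5)*p(-5, -2) + n(-5)*63 = 4*(9 - ⅙*(-5)*(-2)) - 36*63 = 4*(9 - 5/3) - 2268 = 4*(22/3) - 2268 = 88/3 - 2268 = -6716/3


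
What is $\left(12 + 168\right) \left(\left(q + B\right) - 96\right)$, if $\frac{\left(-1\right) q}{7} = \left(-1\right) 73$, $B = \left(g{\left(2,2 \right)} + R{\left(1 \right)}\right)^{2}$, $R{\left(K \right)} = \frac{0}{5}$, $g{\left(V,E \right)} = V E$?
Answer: $77580$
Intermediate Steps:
$g{\left(V,E \right)} = E V$
$R{\left(K \right)} = 0$ ($R{\left(K \right)} = 0 \cdot \frac{1}{5} = 0$)
$B = 16$ ($B = \left(2 \cdot 2 + 0\right)^{2} = \left(4 + 0\right)^{2} = 4^{2} = 16$)
$q = 511$ ($q = - 7 \left(\left(-1\right) 73\right) = \left(-7\right) \left(-73\right) = 511$)
$\left(12 + 168\right) \left(\left(q + B\right) - 96\right) = \left(12 + 168\right) \left(\left(511 + 16\right) - 96\right) = 180 \left(527 - 96\right) = 180 \cdot 431 = 77580$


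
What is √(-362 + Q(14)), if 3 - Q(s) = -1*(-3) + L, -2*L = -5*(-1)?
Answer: I*√1438/2 ≈ 18.96*I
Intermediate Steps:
L = -5/2 (L = -(-5)*(-1)/2 = -½*5 = -5/2 ≈ -2.5000)
Q(s) = 5/2 (Q(s) = 3 - (-1*(-3) - 5/2) = 3 - (3 - 5/2) = 3 - 1*½ = 3 - ½ = 5/2)
√(-362 + Q(14)) = √(-362 + 5/2) = √(-719/2) = I*√1438/2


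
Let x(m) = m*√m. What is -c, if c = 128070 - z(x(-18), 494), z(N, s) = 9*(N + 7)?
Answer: -128007 - 486*I*√2 ≈ -1.2801e+5 - 687.31*I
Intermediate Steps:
x(m) = m^(3/2)
z(N, s) = 63 + 9*N (z(N, s) = 9*(7 + N) = 63 + 9*N)
c = 128007 + 486*I*√2 (c = 128070 - (63 + 9*(-18)^(3/2)) = 128070 - (63 + 9*(-54*I*√2)) = 128070 - (63 - 486*I*√2) = 128070 + (-63 + 486*I*√2) = 128007 + 486*I*√2 ≈ 1.2801e+5 + 687.31*I)
-c = -(128007 + 486*I*√2) = -128007 - 486*I*√2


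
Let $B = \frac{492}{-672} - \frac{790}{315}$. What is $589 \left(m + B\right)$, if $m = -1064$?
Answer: $- \frac{316816621}{504} \approx -6.286 \cdot 10^{5}$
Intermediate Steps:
$B = - \frac{1633}{504}$ ($B = 492 \left(- \frac{1}{672}\right) - \frac{158}{63} = - \frac{41}{56} - \frac{158}{63} = - \frac{1633}{504} \approx -3.2401$)
$589 \left(m + B\right) = 589 \left(-1064 - \frac{1633}{504}\right) = 589 \left(- \frac{537889}{504}\right) = - \frac{316816621}{504}$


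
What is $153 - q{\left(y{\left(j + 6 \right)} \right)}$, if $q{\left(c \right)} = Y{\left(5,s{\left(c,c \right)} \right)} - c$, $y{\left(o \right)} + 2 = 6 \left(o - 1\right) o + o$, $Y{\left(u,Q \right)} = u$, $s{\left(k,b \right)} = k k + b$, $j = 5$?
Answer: $817$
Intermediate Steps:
$s{\left(k,b \right)} = b + k^{2}$ ($s{\left(k,b \right)} = k^{2} + b = b + k^{2}$)
$y{\left(o \right)} = -2 + o + o \left(-6 + 6 o\right)$ ($y{\left(o \right)} = -2 + \left(6 \left(o - 1\right) o + o\right) = -2 + \left(6 \left(-1 + o\right) o + o\right) = -2 + \left(\left(-6 + 6 o\right) o + o\right) = -2 + \left(o \left(-6 + 6 o\right) + o\right) = -2 + \left(o + o \left(-6 + 6 o\right)\right) = -2 + o + o \left(-6 + 6 o\right)$)
$q{\left(c \right)} = 5 - c$
$153 - q{\left(y{\left(j + 6 \right)} \right)} = 153 - \left(5 - \left(-2 - 5 \left(5 + 6\right) + 6 \left(5 + 6\right)^{2}\right)\right) = 153 - \left(5 - \left(-2 - 55 + 6 \cdot 11^{2}\right)\right) = 153 - \left(5 - \left(-2 - 55 + 6 \cdot 121\right)\right) = 153 - \left(5 - \left(-2 - 55 + 726\right)\right) = 153 - \left(5 - 669\right) = 153 - -664 = 153 + 664 = 817$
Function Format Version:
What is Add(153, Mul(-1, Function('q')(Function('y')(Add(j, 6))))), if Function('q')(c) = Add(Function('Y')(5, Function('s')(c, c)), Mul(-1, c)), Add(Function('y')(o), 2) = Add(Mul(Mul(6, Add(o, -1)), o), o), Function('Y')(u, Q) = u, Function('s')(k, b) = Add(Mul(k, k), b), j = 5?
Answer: 817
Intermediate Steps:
Function('s')(k, b) = Add(b, Pow(k, 2)) (Function('s')(k, b) = Add(Pow(k, 2), b) = Add(b, Pow(k, 2)))
Function('y')(o) = Add(-2, o, Mul(o, Add(-6, Mul(6, o)))) (Function('y')(o) = Add(-2, Add(Mul(Mul(6, Add(o, -1)), o), o)) = Add(-2, Add(Mul(Mul(6, Add(-1, o)), o), o)) = Add(-2, Add(Mul(Add(-6, Mul(6, o)), o), o)) = Add(-2, Add(Mul(o, Add(-6, Mul(6, o))), o)) = Add(-2, Add(o, Mul(o, Add(-6, Mul(6, o))))) = Add(-2, o, Mul(o, Add(-6, Mul(6, o)))))
Function('q')(c) = Add(5, Mul(-1, c))
Add(153, Mul(-1, Function('q')(Function('y')(Add(j, 6))))) = Add(153, Mul(-1, Add(5, Mul(-1, Add(-2, Mul(-5, Add(5, 6)), Mul(6, Pow(Add(5, 6), 2))))))) = Add(153, Mul(-1, Add(5, Mul(-1, Add(-2, Mul(-5, 11), Mul(6, Pow(11, 2))))))) = Add(153, Mul(-1, Add(5, Mul(-1, Add(-2, -55, Mul(6, 121)))))) = Add(153, Mul(-1, Add(5, Mul(-1, Add(-2, -55, 726))))) = Add(153, Mul(-1, Add(5, Mul(-1, 669)))) = Add(153, Mul(-1, Add(5, -669))) = Add(153, Mul(-1, -664)) = Add(153, 664) = 817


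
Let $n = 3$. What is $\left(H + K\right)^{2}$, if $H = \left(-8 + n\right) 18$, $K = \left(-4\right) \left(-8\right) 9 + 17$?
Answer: $46225$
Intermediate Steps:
$K = 305$ ($K = 32 \cdot 9 + 17 = 288 + 17 = 305$)
$H = -90$ ($H = \left(-8 + 3\right) 18 = \left(-5\right) 18 = -90$)
$\left(H + K\right)^{2} = \left(-90 + 305\right)^{2} = 215^{2} = 46225$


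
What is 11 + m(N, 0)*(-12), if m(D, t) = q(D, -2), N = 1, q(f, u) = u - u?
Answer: 11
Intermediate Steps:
q(f, u) = 0
m(D, t) = 0
11 + m(N, 0)*(-12) = 11 + 0*(-12) = 11 + 0 = 11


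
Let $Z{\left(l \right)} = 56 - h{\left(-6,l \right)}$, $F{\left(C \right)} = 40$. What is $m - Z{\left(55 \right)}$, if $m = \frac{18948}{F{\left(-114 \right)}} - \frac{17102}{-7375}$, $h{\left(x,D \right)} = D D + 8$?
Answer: $\frac{50932029}{14750} \approx 3453.0$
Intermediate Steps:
$h{\left(x,D \right)} = 8 + D^{2}$ ($h{\left(x,D \right)} = D^{2} + 8 = 8 + D^{2}$)
$Z{\left(l \right)} = 48 - l^{2}$ ($Z{\left(l \right)} = 56 - \left(8 + l^{2}\right) = 48 - l^{2}$)
$m = \frac{7021279}{14750}$ ($m = \frac{18948}{40} - \frac{17102}{-7375} = 18948 \cdot \frac{1}{40} - - \frac{17102}{7375} = \frac{4737}{10} + \frac{17102}{7375} = \frac{7021279}{14750} \approx 476.02$)
$m - Z{\left(55 \right)} = \frac{7021279}{14750} - \left(48 - 55^{2}\right) = \frac{7021279}{14750} - \left(48 - 3025\right) = \frac{7021279}{14750} - -2977 = \frac{7021279}{14750} + 2977 = \frac{50932029}{14750}$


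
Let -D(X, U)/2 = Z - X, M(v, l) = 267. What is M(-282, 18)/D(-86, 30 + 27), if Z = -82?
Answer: -267/8 ≈ -33.375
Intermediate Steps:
D(X, U) = 164 + 2*X (D(X, U) = -2*(-82 - X) = 164 + 2*X)
M(-282, 18)/D(-86, 30 + 27) = 267/(164 + 2*(-86)) = 267/(164 - 172) = 267/(-8) = 267*(-⅛) = -267/8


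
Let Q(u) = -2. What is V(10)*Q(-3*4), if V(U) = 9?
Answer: -18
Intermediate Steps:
V(10)*Q(-3*4) = 9*(-2) = -18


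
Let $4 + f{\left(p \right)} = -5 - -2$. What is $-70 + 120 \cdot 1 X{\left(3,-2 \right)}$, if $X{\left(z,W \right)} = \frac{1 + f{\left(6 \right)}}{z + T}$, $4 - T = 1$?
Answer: $-190$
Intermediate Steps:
$T = 3$ ($T = 4 - 1 = 3$)
$f{\left(p \right)} = -7$ ($f{\left(p \right)} = -4 - 3 = -7$)
$X{\left(z,W \right)} = - \frac{6}{3 + z}$ ($X{\left(z,W \right)} = \frac{1 - 7}{z + 3} = - \frac{6}{3 + z}$)
$-70 + 120 \cdot 1 X{\left(3,-2 \right)} = -70 + 120 \cdot 1 \left(- \frac{6}{3 + 3}\right) = -70 + 120 \cdot 1 \left(- \frac{6}{6}\right) = -70 + 120 \cdot 1 \left(\left(-6\right) \frac{1}{6}\right) = -70 + 120 \cdot 1 \left(-1\right) = -70 + 120 \left(-1\right) = -70 - 120 = -190$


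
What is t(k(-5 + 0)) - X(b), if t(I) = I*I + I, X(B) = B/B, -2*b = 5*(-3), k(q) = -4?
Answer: 11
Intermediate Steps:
b = 15/2 (b = -5*(-3)/2 = -½*(-15) = 15/2 ≈ 7.5000)
X(B) = 1
t(I) = I + I² (t(I) = I² + I = I + I²)
t(k(-5 + 0)) - X(b) = -4*(1 - 4) - 1*1 = -4*(-3) - 1 = 12 - 1 = 11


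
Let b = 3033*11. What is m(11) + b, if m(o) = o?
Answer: 33374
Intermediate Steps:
b = 33363
m(11) + b = 11 + 33363 = 33374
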